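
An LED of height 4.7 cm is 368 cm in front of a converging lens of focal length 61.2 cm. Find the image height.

1/d_i = 1/f − 1/d_o = 1/(61.20) − 1/(368) = 0.01362, so d_i = 73.41 cm.
m = −d_i/d_o = -0.1995.
|h_i| = |m|·h_o = 0.1995 × 4.7 = 0.938 cm. The image is real, inverted and reduced, on the far side of the lens.

0.938 cm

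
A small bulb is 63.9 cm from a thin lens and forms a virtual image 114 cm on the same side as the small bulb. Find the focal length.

Virtual image ⇒ d_i = −114 cm.
1/f = 1/d_o + 1/d_i = 1/(63.9) + 1/(-114) = 0.006878, so f = 145 cm.
Since f is positive, the thin lens is converging.

f = 145 cm (converging)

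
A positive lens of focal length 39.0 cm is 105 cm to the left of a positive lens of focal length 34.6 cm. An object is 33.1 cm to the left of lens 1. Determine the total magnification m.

m = -0.791

Lens 1: 1/d_i1 = 1/(39.0) − 1/(33.1) = -0.004570, so d_i1 = -218.8 cm; m₁ = −d_i1/d_o1 = +6.610.
d_o2 = 105 − (-218.8) = 323.8 cm.
Lens 2: 1/d_i2 = 1/(34.6) − 1/(323.8) = 0.02581, so d_i2 = 38.74 cm; m₂ = −d_i2/d_o2 = -0.1196.
m = m₁·m₂ = (+6.610)(-0.1196) = -0.791.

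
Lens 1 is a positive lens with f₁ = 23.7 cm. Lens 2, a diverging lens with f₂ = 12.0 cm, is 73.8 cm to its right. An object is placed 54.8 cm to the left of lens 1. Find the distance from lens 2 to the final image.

Lens 1: 1/d_i1 = 1/f₁ − 1/d_o1 = 1/(23.7) − 1/(54.8) = 0.02395, so d_i1 = 41.76 cm.
The intermediate image is 41.76 cm to the right of lens 1, which is 73.8 − (41.76) = 32.04 cm to the left of lens 2, so d_o2 = +32.04 cm.
Lens 2 is diverging, so f₂ = −12.0 cm.
Lens 2: 1/d_i2 = 1/f₂ − 1/d_o2 = 1/(-12.0) − 1/(32.04) = -0.1145, so d_i2 = -8.73 cm.
The final image is virtual, 8.73 cm to the left of lens 2 (overall magnification ≈ -0.21).

8.73 cm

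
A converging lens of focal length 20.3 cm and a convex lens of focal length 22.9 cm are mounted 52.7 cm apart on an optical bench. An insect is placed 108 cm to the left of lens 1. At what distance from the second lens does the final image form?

132 cm

Lens 1: 1/d_i1 = 1/f₁ − 1/d_o1 = 1/(20.3) − 1/(108) = 0.04000, so d_i1 = 25.00 cm.
The intermediate image is 25.00 cm to the right of lens 1, which is 52.7 − (25.00) = 27.70 cm to the left of lens 2, so d_o2 = +27.70 cm.
Lens 2: 1/d_i2 = 1/f₂ − 1/d_o2 = 1/(22.9) − 1/(27.70) = 0.007567, so d_i2 = 132 cm.
The final image is real, 132 cm to the right of lens 2 (overall magnification ≈ 1.1).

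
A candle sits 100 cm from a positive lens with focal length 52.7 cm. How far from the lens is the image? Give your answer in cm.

111 cm

Lens equation: 1/d_i = 1/f − 1/d_o = 1/(52.70) − 1/(100) = 0.01898 − 0.01000 = 0.008975, so d_i = 111 cm.
The image is real, inverted and enlarged, on the far side of the lens.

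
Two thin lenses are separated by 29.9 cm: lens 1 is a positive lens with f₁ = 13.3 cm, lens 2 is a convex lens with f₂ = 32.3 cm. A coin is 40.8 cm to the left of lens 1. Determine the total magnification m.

Lens 1: 1/d_i1 = 1/(13.3) − 1/(40.8) = 0.05068, so d_i1 = 19.73 cm; m₁ = −d_i1/d_o1 = -0.4836.
d_o2 = 29.9 − (19.73) = 10.17 cm.
Lens 2: 1/d_i2 = 1/(32.3) − 1/(10.17) = -0.06737, so d_i2 = -14.84 cm; m₂ = −d_i2/d_o2 = +1.460.
m = m₁·m₂ = (-0.4836)(+1.460) = -0.706.

m = -0.706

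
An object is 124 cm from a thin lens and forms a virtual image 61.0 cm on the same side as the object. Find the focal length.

Virtual image ⇒ d_i = −61.0 cm.
1/f = 1/d_o + 1/d_i = 1/(124) + 1/(-61.0) = -0.008329, so f = -120 cm.
Since f is negative, the thin lens is diverging.

f = -120 cm (diverging)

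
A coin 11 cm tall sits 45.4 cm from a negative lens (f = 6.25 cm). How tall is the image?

For a negative lens, f = -6.25 cm.
1/d_i = 1/f − 1/d_o = 1/(-6.250) − 1/(45.4) = -0.1820, so d_i = -5.494 cm.
m = −d_i/d_o = +0.1210.
|h_i| = |m|·h_o = 0.1210 × 11 = 1.33 cm. The image is virtual, upright and reduced, on the same side as the object.

1.33 cm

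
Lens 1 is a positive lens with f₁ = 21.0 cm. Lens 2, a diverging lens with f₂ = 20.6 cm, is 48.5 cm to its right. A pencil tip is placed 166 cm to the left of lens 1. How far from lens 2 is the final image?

Lens 1: 1/d_i1 = 1/f₁ − 1/d_o1 = 1/(21.0) − 1/(166) = 0.04159, so d_i1 = 24.04 cm.
The intermediate image is 24.04 cm to the right of lens 1, which is 48.5 − (24.04) = 24.46 cm to the left of lens 2, so d_o2 = +24.46 cm.
Lens 2 is diverging, so f₂ = −20.6 cm.
Lens 2: 1/d_i2 = 1/f₂ − 1/d_o2 = 1/(-20.6) − 1/(24.46) = -0.08943, so d_i2 = -11.2 cm.
The final image is virtual, 11.2 cm to the left of lens 2 (overall magnification ≈ -0.066).

11.2 cm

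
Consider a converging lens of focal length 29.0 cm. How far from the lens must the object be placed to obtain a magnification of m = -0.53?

83.7 cm

m = −d_i/d_o ⇒ d_i = −m·d_o.
1/f = 1/d_o + 1/d_i = 1/d_o − 1/(m·d_o) = (1 − 1/m)/d_o, so d_o = f(1 − 1/m) = (29.00)(1 − 1/(-0.53)) = 83.7 cm.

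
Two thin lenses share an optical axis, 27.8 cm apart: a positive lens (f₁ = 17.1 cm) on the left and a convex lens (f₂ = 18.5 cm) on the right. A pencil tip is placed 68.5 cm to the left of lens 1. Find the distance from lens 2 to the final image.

Lens 1: 1/d_i1 = 1/f₁ − 1/d_o1 = 1/(17.1) − 1/(68.5) = 0.04388, so d_i1 = 22.79 cm.
The intermediate image is 22.79 cm to the right of lens 1, which is 27.8 − (22.79) = 5.010 cm to the left of lens 2, so d_o2 = +5.010 cm.
Lens 2: 1/d_i2 = 1/f₂ − 1/d_o2 = 1/(18.5) − 1/(5.010) = -0.1455, so d_i2 = -6.87 cm.
The final image is virtual, 6.87 cm to the left of lens 2 (overall magnification ≈ -0.46).

6.87 cm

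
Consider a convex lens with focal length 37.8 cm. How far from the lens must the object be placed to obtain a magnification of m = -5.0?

m = −d_i/d_o ⇒ d_i = −m·d_o.
1/f = 1/d_o + 1/d_i = 1/d_o − 1/(m·d_o) = (1 − 1/m)/d_o, so d_o = f(1 − 1/m) = (37.80)(1 − 1/(-5.0)) = 45.4 cm.

45.4 cm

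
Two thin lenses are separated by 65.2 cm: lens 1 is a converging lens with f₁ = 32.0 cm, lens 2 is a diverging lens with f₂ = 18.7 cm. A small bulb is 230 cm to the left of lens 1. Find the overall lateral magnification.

m = -0.0647

Lens 1: 1/d_i1 = 1/(32.0) − 1/(230) = 0.02690, so d_i1 = 37.17 cm; m₁ = −d_i1/d_o1 = -0.1616.
d_o2 = 65.2 − (37.17) = 28.03 cm.
f₂ = −18.7 cm (diverging).
Lens 2: 1/d_i2 = 1/(-18.7) − 1/(28.03) = -0.08915, so d_i2 = -11.22 cm; m₂ = −d_i2/d_o2 = +0.4002.
m = m₁·m₂ = (-0.1616)(+0.4002) = -0.0647.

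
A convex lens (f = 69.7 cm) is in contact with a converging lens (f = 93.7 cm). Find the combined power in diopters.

P₁ = 1/f₁ = 1/(0.697 m) = +1.435 D; P₂ = 1/f₂ = 1/(0.937 m) = +1.067 D.
For thin lenses in contact, P = P₁ + P₂ = (+1.435) + (+1.067) = +2.50 D.

P = +2.50 D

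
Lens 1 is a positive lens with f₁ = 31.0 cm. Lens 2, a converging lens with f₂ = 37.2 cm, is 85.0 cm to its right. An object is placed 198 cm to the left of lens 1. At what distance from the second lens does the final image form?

162 cm

Lens 1: 1/d_i1 = 1/f₁ − 1/d_o1 = 1/(31.0) − 1/(198) = 0.02721, so d_i1 = 36.75 cm.
The intermediate image is 36.75 cm to the right of lens 1, which is 85.0 − (36.75) = 48.25 cm to the left of lens 2, so d_o2 = +48.25 cm.
Lens 2: 1/d_i2 = 1/f₂ − 1/d_o2 = 1/(37.2) − 1/(48.25) = 0.006156, so d_i2 = 162 cm.
The final image is real, 162 cm to the right of lens 2 (overall magnification ≈ 0.63).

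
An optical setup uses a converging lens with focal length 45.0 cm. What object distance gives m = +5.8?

m = −d_i/d_o ⇒ d_i = −m·d_o.
1/f = 1/d_o + 1/d_i = 1/d_o − 1/(m·d_o) = (1 − 1/m)/d_o, so d_o = f(1 − 1/m) = (45.00)(1 − 1/(+5.8)) = 37.2 cm.

37.2 cm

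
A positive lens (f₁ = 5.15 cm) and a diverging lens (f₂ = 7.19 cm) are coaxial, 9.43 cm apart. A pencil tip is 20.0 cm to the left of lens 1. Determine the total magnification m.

Lens 1: 1/d_i1 = 1/(5.15) − 1/(20.0) = 0.1442, so d_i1 = 6.936 cm; m₁ = −d_i1/d_o1 = -0.3468.
d_o2 = 9.43 − (6.936) = 2.494 cm.
f₂ = −7.19 cm (diverging).
Lens 2: 1/d_i2 = 1/(-7.19) − 1/(2.494) = -0.5400, so d_i2 = -1.852 cm; m₂ = −d_i2/d_o2 = +0.7425.
m = m₁·m₂ = (-0.3468)(+0.7425) = -0.257.

m = -0.257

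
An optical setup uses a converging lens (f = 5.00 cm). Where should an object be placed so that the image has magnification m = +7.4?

4.32 cm

m = −d_i/d_o ⇒ d_i = −m·d_o.
1/f = 1/d_o + 1/d_i = 1/d_o − 1/(m·d_o) = (1 − 1/m)/d_o, so d_o = f(1 − 1/m) = (5.000)(1 − 1/(+7.4)) = 4.32 cm.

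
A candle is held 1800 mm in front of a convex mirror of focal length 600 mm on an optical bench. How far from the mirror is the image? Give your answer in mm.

450 mm

For a convex mirror, f = -600 mm.
Mirror equation: 1/q = 1/f − 1/p = 1/(-600.0) − 1/(1800) = -0.001667 − 0.0005556 = -0.002222, so q = -450 mm.
The image is virtual, upright and reduced, behind the mirror.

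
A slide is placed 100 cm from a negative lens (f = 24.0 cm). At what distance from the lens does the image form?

19.4 cm

For a negative lens, f = -24.0 cm.
Thin-lens equation: 1/v = 1/f − 1/u = 1/(-24.00) − 1/(100) = -0.04167 − 0.01000 = -0.05167, so v = -19.4 cm.
The image is virtual, upright and reduced, on the same side as the object.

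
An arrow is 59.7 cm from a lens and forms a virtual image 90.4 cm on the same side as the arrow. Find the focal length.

f = 176 cm (converging)

Virtual image ⇒ d_i = −90.4 cm.
1/f = 1/d_o + 1/d_i = 1/(59.7) + 1/(-90.4) = 0.005688, so f = 176 cm.
Since f is positive, the lens is converging.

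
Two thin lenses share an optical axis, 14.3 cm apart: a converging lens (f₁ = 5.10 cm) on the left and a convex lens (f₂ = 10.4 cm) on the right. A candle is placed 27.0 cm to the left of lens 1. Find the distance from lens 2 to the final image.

Lens 1: 1/d_i1 = 1/f₁ − 1/d_o1 = 1/(5.10) − 1/(27.0) = 0.1590, so d_i1 = 6.288 cm.
The intermediate image is 6.288 cm to the right of lens 1, which is 14.3 − (6.288) = 8.012 cm to the left of lens 2, so d_o2 = +8.012 cm.
Lens 2: 1/d_i2 = 1/f₂ − 1/d_o2 = 1/(10.4) − 1/(8.012) = -0.02866, so d_i2 = -34.9 cm.
The final image is virtual, 34.9 cm to the left of lens 2 (overall magnification ≈ -1.0).

34.9 cm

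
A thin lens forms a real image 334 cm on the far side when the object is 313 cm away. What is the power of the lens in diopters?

P = +0.619 D

d_i = +334 cm.
1/f = 1/d_o + 1/d_i = 1/(313) + 1/(334) = 0.006189 cm⁻¹.
f = 161.6 cm = 1.616 m, so P = 1/f = +0.619 D.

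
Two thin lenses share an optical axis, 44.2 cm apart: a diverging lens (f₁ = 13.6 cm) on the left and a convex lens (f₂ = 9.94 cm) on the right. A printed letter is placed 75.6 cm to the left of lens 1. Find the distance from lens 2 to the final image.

12.1 cm

Lens 1 is diverging, so f₁ = −13.6 cm.
Lens 1: 1/d_i1 = 1/f₁ − 1/d_o1 = 1/(-13.6) − 1/(75.6) = -0.08676, so d_i1 = -11.53 cm.
The intermediate image is 11.53 cm to the left of lens 1 (virtual), which is 44.2 − (-11.53) = 55.73 cm to the left of lens 2, so d_o2 = +55.73 cm.
Lens 2: 1/d_i2 = 1/f₂ − 1/d_o2 = 1/(9.94) − 1/(55.73) = 0.08266, so d_i2 = 12.1 cm.
The final image is real, 12.1 cm to the right of lens 2 (overall magnification ≈ -0.033).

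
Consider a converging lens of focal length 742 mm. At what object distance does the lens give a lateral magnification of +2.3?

419 mm

m = −d_i/d_o ⇒ d_i = −m·d_o.
1/f = 1/d_o + 1/d_i = 1/d_o − 1/(m·d_o) = (1 − 1/m)/d_o, so d_o = f(1 − 1/m) = (742.0)(1 − 1/(+2.3)) = 419 mm.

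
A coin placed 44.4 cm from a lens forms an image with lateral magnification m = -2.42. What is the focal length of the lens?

m = −d_i/d_o ⇒ d_i = −m·d_o = −(-2.42)·(44.4) = 107.4 cm.
1/f = 1/d_o + 1/d_i = 1/(44.4) + 1/(107.4) = 0.03183, so f = 31.4 cm.
Since f is positive, the lens is converging.

f = 31.4 cm (converging)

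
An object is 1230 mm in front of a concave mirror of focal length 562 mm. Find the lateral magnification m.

1/d_i = 1/f − 1/d_o = 1/(562.0) − 1/(1230) = 0.0009664, so d_i = 1035 mm.
m = −d_i/d_o = −(1035)/(1230) = -0.841.
The image is real, inverted and reduced, in front of the mirror.

m = -0.841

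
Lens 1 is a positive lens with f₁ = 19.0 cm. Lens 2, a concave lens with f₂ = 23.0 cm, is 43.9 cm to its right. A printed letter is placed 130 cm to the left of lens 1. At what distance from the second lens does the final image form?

Lens 1: 1/d_i1 = 1/f₁ − 1/d_o1 = 1/(19.0) − 1/(130) = 0.04494, so d_i1 = 22.25 cm.
The intermediate image is 22.25 cm to the right of lens 1, which is 43.9 − (22.25) = 21.65 cm to the left of lens 2, so d_o2 = +21.65 cm.
Lens 2 is diverging, so f₂ = −23.0 cm.
Lens 2: 1/d_i2 = 1/f₂ − 1/d_o2 = 1/(-23.0) − 1/(21.65) = -0.08967, so d_i2 = -11.2 cm.
The final image is virtual, 11.2 cm to the left of lens 2 (overall magnification ≈ -0.088).

11.2 cm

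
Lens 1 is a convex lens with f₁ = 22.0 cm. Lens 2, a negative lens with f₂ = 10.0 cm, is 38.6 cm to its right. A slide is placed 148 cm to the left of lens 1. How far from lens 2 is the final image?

5.61 cm

Lens 1: 1/d_i1 = 1/f₁ − 1/d_o1 = 1/(22.0) − 1/(148) = 0.03870, so d_i1 = 25.84 cm.
The intermediate image is 25.84 cm to the right of lens 1, which is 38.6 − (25.84) = 12.76 cm to the left of lens 2, so d_o2 = +12.76 cm.
Lens 2 is diverging, so f₂ = −10.0 cm.
Lens 2: 1/d_i2 = 1/f₂ − 1/d_o2 = 1/(-10.0) − 1/(12.76) = -0.1784, so d_i2 = -5.61 cm.
The final image is virtual, 5.61 cm to the left of lens 2 (overall magnification ≈ -0.077).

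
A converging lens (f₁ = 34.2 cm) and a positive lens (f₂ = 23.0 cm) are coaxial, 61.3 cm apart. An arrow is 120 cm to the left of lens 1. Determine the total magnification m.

m = -0.962

Lens 1: 1/d_i1 = 1/(34.2) − 1/(120) = 0.02091, so d_i1 = 47.83 cm; m₁ = −d_i1/d_o1 = -0.3986.
d_o2 = 61.3 − (47.83) = 13.47 cm.
Lens 2: 1/d_i2 = 1/(23.0) − 1/(13.47) = -0.03076, so d_i2 = -32.51 cm; m₂ = −d_i2/d_o2 = +2.413.
m = m₁·m₂ = (-0.3986)(+2.413) = -0.962.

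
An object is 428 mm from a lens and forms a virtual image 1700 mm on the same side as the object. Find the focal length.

Virtual image ⇒ d_i = −1700 mm.
1/f = 1/d_o + 1/d_i = 1/(428) + 1/(-1700) = 0.001748, so f = 572 mm.
Since f is positive, the lens is converging.

f = 572 mm (converging)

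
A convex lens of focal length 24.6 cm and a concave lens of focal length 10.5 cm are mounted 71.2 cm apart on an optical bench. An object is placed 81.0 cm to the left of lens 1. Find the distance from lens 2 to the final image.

8.12 cm

Lens 1: 1/d_i1 = 1/f₁ − 1/d_o1 = 1/(24.6) − 1/(81.0) = 0.02830, so d_i1 = 35.33 cm.
The intermediate image is 35.33 cm to the right of lens 1, which is 71.2 − (35.33) = 35.87 cm to the left of lens 2, so d_o2 = +35.87 cm.
Lens 2 is diverging, so f₂ = −10.5 cm.
Lens 2: 1/d_i2 = 1/f₂ − 1/d_o2 = 1/(-10.5) − 1/(35.87) = -0.1231, so d_i2 = -8.12 cm.
The final image is virtual, 8.12 cm to the left of lens 2 (overall magnification ≈ -0.099).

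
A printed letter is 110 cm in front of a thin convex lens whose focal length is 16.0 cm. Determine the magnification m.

m = -0.170

1/d_i = 1/f − 1/d_o = 1/(16.00) − 1/(110) = 0.05341, so d_i = 18.72 cm.
m = −d_i/d_o = −(18.72)/(110) = -0.170.
The image is real, inverted and reduced, on the far side of the lens.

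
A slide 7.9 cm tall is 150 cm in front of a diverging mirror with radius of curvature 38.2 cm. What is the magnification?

f = R/2 = 38.2/2 = 19.10 cm; for a diverging mirror, f = -19.10 cm.
1/d_i = 1/f − 1/d_o = 1/(-19.10) − 1/(150) = -0.05902, so d_i = -16.94 cm.
m = −d_i/d_o = −(-16.94)/(150) = +0.113.
The image is virtual, upright and reduced, behind the mirror.

m = +0.113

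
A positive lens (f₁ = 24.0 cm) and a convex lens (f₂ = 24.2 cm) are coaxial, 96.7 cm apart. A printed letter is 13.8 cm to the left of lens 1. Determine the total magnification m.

m = -0.542

Lens 1: 1/d_i1 = 1/(24.0) − 1/(13.8) = -0.03080, so d_i1 = -32.47 cm; m₁ = −d_i1/d_o1 = +2.353.
d_o2 = 96.7 − (-32.47) = 129.2 cm.
Lens 2: 1/d_i2 = 1/(24.2) − 1/(129.2) = 0.03358, so d_i2 = 29.78 cm; m₂ = −d_i2/d_o2 = -0.2305.
m = m₁·m₂ = (+2.353)(-0.2305) = -0.542.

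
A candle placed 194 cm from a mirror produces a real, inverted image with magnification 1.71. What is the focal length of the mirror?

m = −d_i/d_o ⇒ d_i = −m·d_o = −(-1.71)·(194) = 331.7 cm.
1/f = 1/d_o + 1/d_i = 1/(194) + 1/(331.7) = 0.008169, so f = 122 cm.
Since f is positive, the mirror is concave.

f = 122 cm (concave)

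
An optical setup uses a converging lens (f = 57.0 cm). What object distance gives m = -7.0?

m = −d_i/d_o ⇒ d_i = −m·d_o.
1/f = 1/d_o + 1/d_i = 1/d_o − 1/(m·d_o) = (1 − 1/m)/d_o, so d_o = f(1 − 1/m) = (57.00)(1 − 1/(-7.0)) = 65.1 cm.

65.1 cm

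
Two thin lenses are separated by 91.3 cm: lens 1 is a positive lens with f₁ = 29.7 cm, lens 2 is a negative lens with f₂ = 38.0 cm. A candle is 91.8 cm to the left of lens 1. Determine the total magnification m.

m = -0.213

Lens 1: 1/d_i1 = 1/(29.7) − 1/(91.8) = 0.02278, so d_i1 = 43.90 cm; m₁ = −d_i1/d_o1 = -0.4782.
d_o2 = 91.3 − (43.90) = 47.40 cm.
f₂ = −38.0 cm (diverging).
Lens 2: 1/d_i2 = 1/(-38.0) − 1/(47.40) = -0.04741, so d_i2 = -21.09 cm; m₂ = −d_i2/d_o2 = +0.4450.
m = m₁·m₂ = (-0.4782)(+0.4450) = -0.213.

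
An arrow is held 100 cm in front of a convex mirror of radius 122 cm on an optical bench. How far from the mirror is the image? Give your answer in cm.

f = R/2 = 122/2 = 61.00 cm; for a convex mirror, f = -61.00 cm.
Mirror equation: 1/s_i = 1/f − 1/s_o = 1/(-61.00) − 1/(100) = -0.01639 − 0.01000 = -0.02639, so s_i = -37.9 cm.
The image is virtual, upright and reduced, behind the mirror.

37.9 cm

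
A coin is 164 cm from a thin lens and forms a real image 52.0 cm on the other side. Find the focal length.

f = 39.5 cm (converging)

Real image ⇒ d_i = +52.0 cm.
1/f = 1/d_o + 1/d_i = 1/(164) + 1/(52.0) = 0.02533, so f = 39.5 cm.
Since f is positive, the thin lens is converging.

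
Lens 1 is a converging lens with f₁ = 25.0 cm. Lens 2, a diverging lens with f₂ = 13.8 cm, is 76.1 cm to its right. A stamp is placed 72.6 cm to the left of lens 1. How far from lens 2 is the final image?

10.1 cm

Lens 1: 1/d_i1 = 1/f₁ − 1/d_o1 = 1/(25.0) − 1/(72.6) = 0.02623, so d_i1 = 38.13 cm.
The intermediate image is 38.13 cm to the right of lens 1, which is 76.1 − (38.13) = 37.97 cm to the left of lens 2, so d_o2 = +37.97 cm.
Lens 2 is diverging, so f₂ = −13.8 cm.
Lens 2: 1/d_i2 = 1/f₂ − 1/d_o2 = 1/(-13.8) − 1/(37.97) = -0.09880, so d_i2 = -10.1 cm.
The final image is virtual, 10.1 cm to the left of lens 2 (overall magnification ≈ -0.14).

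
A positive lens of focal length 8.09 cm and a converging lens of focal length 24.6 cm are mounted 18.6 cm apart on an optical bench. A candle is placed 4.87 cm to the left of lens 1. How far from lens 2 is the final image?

Lens 1: 1/d_i1 = 1/f₁ − 1/d_o1 = 1/(8.09) − 1/(4.87) = -0.08173, so d_i1 = -12.24 cm.
The intermediate image is 12.24 cm to the left of lens 1 (virtual), which is 18.6 − (-12.24) = 30.84 cm to the left of lens 2, so d_o2 = +30.84 cm.
Lens 2: 1/d_i2 = 1/f₂ − 1/d_o2 = 1/(24.6) − 1/(30.84) = 0.008225, so d_i2 = 122 cm.
The final image is real, 122 cm to the right of lens 2 (overall magnification ≈ -9.9).

122 cm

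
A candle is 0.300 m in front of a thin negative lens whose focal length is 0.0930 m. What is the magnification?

For a negative lens, f = -0.0930 m.
1/d_i = 1/f − 1/d_o = 1/(-0.09300) − 1/(0.300) = -14.09, so d_i = -0.07099 m.
m = −d_i/d_o = −(-0.07099)/(0.300) = +0.237.
The image is virtual, upright and reduced, on the same side as the object.

m = +0.237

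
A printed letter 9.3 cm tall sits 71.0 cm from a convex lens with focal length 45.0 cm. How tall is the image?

1/d_i = 1/f − 1/d_o = 1/(45.00) − 1/(71.0) = 0.008138, so d_i = 122.9 cm.
m = −d_i/d_o = -1.731.
|h_i| = |m|·h_o = 1.731 × 9.3 = 16.1 cm. The image is real, inverted and enlarged, on the far side of the lens.

16.1 cm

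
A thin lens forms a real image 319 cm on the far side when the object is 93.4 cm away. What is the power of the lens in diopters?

d_i = +319 cm.
1/f = 1/d_o + 1/d_i = 1/(93.4) + 1/(319) = 0.01384 cm⁻¹.
f = 72.25 cm = 0.7225 m, so P = 1/f = +1.38 D.

P = +1.38 D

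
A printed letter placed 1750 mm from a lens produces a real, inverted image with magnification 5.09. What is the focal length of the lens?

f = 1460 mm (converging)

m = −d_i/d_o ⇒ d_i = −m·d_o = −(-5.09)·(1750) = 8908 mm.
1/f = 1/d_o + 1/d_i = 1/(1750) + 1/(8908) = 0.0006837, so f = 1460 mm.
Since f is positive, the lens is converging.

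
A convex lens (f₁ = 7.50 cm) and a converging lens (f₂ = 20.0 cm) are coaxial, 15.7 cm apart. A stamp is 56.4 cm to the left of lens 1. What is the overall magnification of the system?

m = -0.237

Lens 1: 1/d_i1 = 1/(7.50) − 1/(56.4) = 0.1156, so d_i1 = 8.650 cm; m₁ = −d_i1/d_o1 = -0.1534.
d_o2 = 15.7 − (8.650) = 7.050 cm.
Lens 2: 1/d_i2 = 1/(20.0) − 1/(7.050) = -0.09184, so d_i2 = -10.89 cm; m₂ = −d_i2/d_o2 = +1.544.
m = m₁·m₂ = (-0.1534)(+1.544) = -0.237.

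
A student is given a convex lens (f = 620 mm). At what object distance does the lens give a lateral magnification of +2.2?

338 mm

m = −d_i/d_o ⇒ d_i = −m·d_o.
1/f = 1/d_o + 1/d_i = 1/d_o − 1/(m·d_o) = (1 − 1/m)/d_o, so d_o = f(1 − 1/m) = (620.0)(1 − 1/(+2.2)) = 338 mm.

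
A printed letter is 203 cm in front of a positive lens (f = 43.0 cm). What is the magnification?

m = -0.269

1/d_i = 1/f − 1/d_o = 1/(43.00) − 1/(203) = 0.01833, so d_i = 54.56 cm.
m = −d_i/d_o = −(54.56)/(203) = -0.269.
The image is real, inverted and reduced, on the far side of the lens.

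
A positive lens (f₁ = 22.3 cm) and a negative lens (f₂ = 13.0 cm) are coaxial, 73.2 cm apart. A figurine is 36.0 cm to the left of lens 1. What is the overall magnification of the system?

Lens 1: 1/d_i1 = 1/(22.3) − 1/(36.0) = 0.01707, so d_i1 = 58.60 cm; m₁ = −d_i1/d_o1 = -1.628.
d_o2 = 73.2 − (58.60) = 14.60 cm.
f₂ = −13.0 cm (diverging).
Lens 2: 1/d_i2 = 1/(-13.0) − 1/(14.60) = -0.1454, so d_i2 = -6.877 cm; m₂ = −d_i2/d_o2 = +0.4710.
m = m₁·m₂ = (-1.628)(+0.4710) = -0.767.

m = -0.767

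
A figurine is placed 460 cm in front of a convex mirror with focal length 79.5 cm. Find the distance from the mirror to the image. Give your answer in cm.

For a convex mirror, f = -79.5 cm.
Mirror equation: 1/v = 1/f − 1/u = 1/(-79.50) − 1/(460) = -0.01258 − 0.002174 = -0.01475, so v = -67.8 cm.
The image is virtual, upright and reduced, behind the mirror.

67.8 cm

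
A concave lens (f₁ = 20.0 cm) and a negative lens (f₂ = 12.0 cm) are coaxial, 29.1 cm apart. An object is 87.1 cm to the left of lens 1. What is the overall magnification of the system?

f₁ = −20.0 cm (diverging).
Lens 1: 1/d_i1 = 1/(-20.0) − 1/(87.1) = -0.06148, so d_i1 = -16.27 cm; m₁ = −d_i1/d_o1 = +0.1868.
d_o2 = 29.1 − (-16.27) = 45.37 cm.
f₂ = −12.0 cm (diverging).
Lens 2: 1/d_i2 = 1/(-12.0) − 1/(45.37) = -0.1054, so d_i2 = -9.490 cm; m₂ = −d_i2/d_o2 = +0.2092.
m = m₁·m₂ = (+0.1868)(+0.2092) = +0.0391.

m = +0.0391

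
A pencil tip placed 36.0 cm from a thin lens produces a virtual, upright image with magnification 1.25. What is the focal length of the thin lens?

m = −d_i/d_o ⇒ d_i = −m·d_o = −(+1.25)·(36.0) = -45.00 cm.
1/f = 1/d_o + 1/d_i = 1/(36.0) + 1/(-45.00) = 0.005556, so f = 180 cm.
Since f is positive, the thin lens is converging.

f = 180 cm (converging)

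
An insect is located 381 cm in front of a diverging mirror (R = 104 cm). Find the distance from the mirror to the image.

f = R/2 = 104/2 = 52.00 cm; for a diverging mirror, f = -52.00 cm.
Mirror equation: 1/v = 1/f − 1/u = 1/(-52.00) − 1/(381) = -0.01923 − 0.002625 = -0.02186, so v = -45.8 cm.
The image is virtual, upright and reduced, behind the mirror.

45.8 cm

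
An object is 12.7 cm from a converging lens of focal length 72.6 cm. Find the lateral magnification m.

1/d_i = 1/f − 1/d_o = 1/(72.60) − 1/(12.7) = -0.06497, so d_i = -15.39 cm.
m = −d_i/d_o = −(-15.39)/(12.7) = +1.21.
The image is virtual, upright and enlarged, on the same side as the object.

m = +1.21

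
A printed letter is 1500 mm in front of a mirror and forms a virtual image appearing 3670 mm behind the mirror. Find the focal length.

f = 2540 mm (concave)

Virtual image ⇒ d_i = −3670 mm.
1/f = 1/d_o + 1/d_i = 1/(1500) + 1/(-3670) = 0.0003942, so f = 2540 mm.
Since f is positive, the mirror is concave.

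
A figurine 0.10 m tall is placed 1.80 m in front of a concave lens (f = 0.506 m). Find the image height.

0.0219 m

For a concave lens, f = -0.506 m.
1/d_i = 1/f − 1/d_o = 1/(-0.5060) − 1/(1.80) = -2.532, so d_i = -0.3950 m.
m = −d_i/d_o = +0.2194.
|h_i| = |m|·h_o = 0.2194 × 0.10 = 0.0219 m. The image is virtual, upright and reduced, on the same side as the object.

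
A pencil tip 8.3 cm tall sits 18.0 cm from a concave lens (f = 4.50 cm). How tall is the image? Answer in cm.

1.66 cm

For a concave lens, f = -4.50 cm.
1/d_i = 1/f − 1/d_o = 1/(-4.500) − 1/(18.0) = -0.2778, so d_i = -3.600 cm.
m = −d_i/d_o = +0.2000.
|h_i| = |m|·h_o = 0.2000 × 8.3 = 1.66 cm. The image is virtual, upright and reduced, on the same side as the object.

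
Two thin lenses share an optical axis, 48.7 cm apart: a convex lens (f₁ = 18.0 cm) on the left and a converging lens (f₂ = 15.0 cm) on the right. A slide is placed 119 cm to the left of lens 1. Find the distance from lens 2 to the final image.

Lens 1: 1/d_i1 = 1/f₁ − 1/d_o1 = 1/(18.0) − 1/(119) = 0.04715, so d_i1 = 21.21 cm.
The intermediate image is 21.21 cm to the right of lens 1, which is 48.7 − (21.21) = 27.49 cm to the left of lens 2, so d_o2 = +27.49 cm.
Lens 2: 1/d_i2 = 1/f₂ − 1/d_o2 = 1/(15.0) − 1/(27.49) = 0.03029, so d_i2 = 33.0 cm.
The final image is real, 33.0 cm to the right of lens 2 (overall magnification ≈ 0.21).

33.0 cm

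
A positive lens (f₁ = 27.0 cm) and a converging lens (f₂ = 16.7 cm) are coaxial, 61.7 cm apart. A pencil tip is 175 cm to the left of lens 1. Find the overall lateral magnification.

Lens 1: 1/d_i1 = 1/(27.0) − 1/(175) = 0.03132, so d_i1 = 31.93 cm; m₁ = −d_i1/d_o1 = -0.1825.
d_o2 = 61.7 − (31.93) = 29.77 cm.
Lens 2: 1/d_i2 = 1/(16.7) − 1/(29.77) = 0.02629, so d_i2 = 38.04 cm; m₂ = −d_i2/d_o2 = -1.278.
m = m₁·m₂ = (-0.1825)(-1.278) = +0.233.

m = +0.233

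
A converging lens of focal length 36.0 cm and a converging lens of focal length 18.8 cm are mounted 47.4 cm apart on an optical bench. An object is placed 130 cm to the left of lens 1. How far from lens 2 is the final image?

Lens 1: 1/d_i1 = 1/f₁ − 1/d_o1 = 1/(36.0) − 1/(130) = 0.02009, so d_i1 = 49.79 cm.
The intermediate image is 49.79 cm to the right of lens 1, which lies 2.390 cm to the right of lens 2 — a virtual object — so d_o2 = −2.390 cm.
Lens 2: 1/d_i2 = 1/f₂ − 1/d_o2 = 1/(18.8) − 1/(-2.390) = 0.4716, so d_i2 = 2.12 cm.
The final image is real, 2.12 cm to the right of lens 2 (overall magnification ≈ -0.34).

2.12 cm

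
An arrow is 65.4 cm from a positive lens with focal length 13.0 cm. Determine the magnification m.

m = -0.248

1/d_i = 1/f − 1/d_o = 1/(13.00) − 1/(65.4) = 0.06163, so d_i = 16.23 cm.
m = −d_i/d_o = −(16.23)/(65.4) = -0.248.
The image is real, inverted and reduced, on the far side of the lens.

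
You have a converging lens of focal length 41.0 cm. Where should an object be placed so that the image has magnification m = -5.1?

49.0 cm

m = −d_i/d_o ⇒ d_i = −m·d_o.
1/f = 1/d_o + 1/d_i = 1/d_o − 1/(m·d_o) = (1 − 1/m)/d_o, so d_o = f(1 − 1/m) = (41.00)(1 − 1/(-5.1)) = 49.0 cm.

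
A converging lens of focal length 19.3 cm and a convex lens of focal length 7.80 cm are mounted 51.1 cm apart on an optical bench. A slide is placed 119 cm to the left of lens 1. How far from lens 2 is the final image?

10.8 cm

Lens 1: 1/d_i1 = 1/f₁ − 1/d_o1 = 1/(19.3) − 1/(119) = 0.04341, so d_i1 = 23.04 cm.
The intermediate image is 23.04 cm to the right of lens 1, which is 51.1 − (23.04) = 28.06 cm to the left of lens 2, so d_o2 = +28.06 cm.
Lens 2: 1/d_i2 = 1/f₂ − 1/d_o2 = 1/(7.80) − 1/(28.06) = 0.09257, so d_i2 = 10.8 cm.
The final image is real, 10.8 cm to the right of lens 2 (overall magnification ≈ 0.075).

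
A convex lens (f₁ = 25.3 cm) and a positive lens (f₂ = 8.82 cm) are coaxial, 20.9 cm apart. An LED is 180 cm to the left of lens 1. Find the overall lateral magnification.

Lens 1: 1/d_i1 = 1/(25.3) − 1/(180) = 0.03397, so d_i1 = 29.44 cm; m₁ = −d_i1/d_o1 = -0.1636.
d_o2 = 20.9 − (29.44) = -8.540 cm (virtual object).
Lens 2: 1/d_i2 = 1/(8.82) − 1/(-8.540) = 0.2305, so d_i2 = 4.339 cm; m₂ = −d_i2/d_o2 = +0.5081.
m = m₁·m₂ = (-0.1636)(+0.5081) = -0.0831.

m = -0.0831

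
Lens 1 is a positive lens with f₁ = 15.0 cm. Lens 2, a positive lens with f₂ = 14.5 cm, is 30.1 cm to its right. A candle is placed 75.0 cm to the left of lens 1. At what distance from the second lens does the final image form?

52.2 cm

Lens 1: 1/d_i1 = 1/f₁ − 1/d_o1 = 1/(15.0) − 1/(75.0) = 0.05333, so d_i1 = 18.75 cm.
The intermediate image is 18.75 cm to the right of lens 1, which is 30.1 − (18.75) = 11.35 cm to the left of lens 2, so d_o2 = +11.35 cm.
Lens 2: 1/d_i2 = 1/f₂ − 1/d_o2 = 1/(14.5) − 1/(11.35) = -0.01914, so d_i2 = -52.2 cm.
The final image is virtual, 52.2 cm to the left of lens 2 (overall magnification ≈ -1.2).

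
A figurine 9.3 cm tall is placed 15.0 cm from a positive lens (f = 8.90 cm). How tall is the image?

1/d_i = 1/f − 1/d_o = 1/(8.900) − 1/(15.0) = 0.04569, so d_i = 21.89 cm.
m = −d_i/d_o = -1.459.
|h_i| = |m|·h_o = 1.459 × 9.3 = 13.6 cm. The image is real, inverted and enlarged, on the far side of the lens.

13.6 cm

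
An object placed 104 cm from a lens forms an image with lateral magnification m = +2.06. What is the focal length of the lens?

m = −d_i/d_o ⇒ d_i = −m·d_o = −(+2.06)·(104) = -214.2 cm.
1/f = 1/d_o + 1/d_i = 1/(104) + 1/(-214.2) = 0.004947, so f = 202 cm.
Since f is positive, the lens is converging.

f = 202 cm (converging)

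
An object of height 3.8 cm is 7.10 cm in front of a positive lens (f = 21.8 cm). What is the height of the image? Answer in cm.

5.64 cm

1/d_i = 1/f − 1/d_o = 1/(21.80) − 1/(7.10) = -0.09497, so d_i = -10.53 cm.
m = −d_i/d_o = +1.483.
|h_i| = |m|·h_o = 1.483 × 3.8 = 5.64 cm. The image is virtual, upright and enlarged, on the same side as the object.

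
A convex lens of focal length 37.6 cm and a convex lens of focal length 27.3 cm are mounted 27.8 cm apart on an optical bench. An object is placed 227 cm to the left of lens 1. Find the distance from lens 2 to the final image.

Lens 1: 1/d_i1 = 1/f₁ − 1/d_o1 = 1/(37.6) − 1/(227) = 0.02219, so d_i1 = 45.06 cm.
The intermediate image is 45.06 cm to the right of lens 1, which lies 17.26 cm to the right of lens 2 — a virtual object — so d_o2 = −17.26 cm.
Lens 2: 1/d_i2 = 1/f₂ − 1/d_o2 = 1/(27.3) − 1/(-17.26) = 0.09457, so d_i2 = 10.6 cm.
The final image is real, 10.6 cm to the right of lens 2 (overall magnification ≈ -0.12).

10.6 cm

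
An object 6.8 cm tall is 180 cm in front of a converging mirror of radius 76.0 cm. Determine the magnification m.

f = R/2 = 76.0/2 = 38.00 cm.
1/d_i = 1/f − 1/d_o = 1/(38.00) − 1/(180) = 0.02076, so d_i = 48.17 cm.
m = −d_i/d_o = −(48.17)/(180) = -0.268.
The image is real, inverted and reduced, in front of the mirror.

m = -0.268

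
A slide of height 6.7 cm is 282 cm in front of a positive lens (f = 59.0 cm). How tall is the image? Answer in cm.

1.77 cm

1/d_i = 1/f − 1/d_o = 1/(59.00) − 1/(282) = 0.01340, so d_i = 74.61 cm.
m = −d_i/d_o = -0.2646.
|h_i| = |m|·h_o = 0.2646 × 6.7 = 1.77 cm. The image is real, inverted and reduced, on the far side of the lens.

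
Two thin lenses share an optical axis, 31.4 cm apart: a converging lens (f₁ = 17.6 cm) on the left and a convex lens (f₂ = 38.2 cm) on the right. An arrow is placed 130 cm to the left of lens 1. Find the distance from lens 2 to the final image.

Lens 1: 1/d_i1 = 1/f₁ − 1/d_o1 = 1/(17.6) − 1/(130) = 0.04913, so d_i1 = 20.36 cm.
The intermediate image is 20.36 cm to the right of lens 1, which is 31.4 − (20.36) = 11.04 cm to the left of lens 2, so d_o2 = +11.04 cm.
Lens 2: 1/d_i2 = 1/f₂ − 1/d_o2 = 1/(38.2) − 1/(11.04) = -0.06440, so d_i2 = -15.5 cm.
The final image is virtual, 15.5 cm to the left of lens 2 (overall magnification ≈ -0.22).

15.5 cm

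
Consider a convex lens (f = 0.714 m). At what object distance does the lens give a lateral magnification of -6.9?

0.817 m

m = −d_i/d_o ⇒ d_i = −m·d_o.
1/f = 1/d_o + 1/d_i = 1/d_o − 1/(m·d_o) = (1 − 1/m)/d_o, so d_o = f(1 − 1/m) = (0.7140)(1 − 1/(-6.9)) = 0.817 m.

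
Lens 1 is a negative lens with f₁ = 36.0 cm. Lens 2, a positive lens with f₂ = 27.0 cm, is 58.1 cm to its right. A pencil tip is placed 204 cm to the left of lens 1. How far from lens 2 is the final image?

Lens 1 is diverging, so f₁ = −36.0 cm.
Lens 1: 1/d_i1 = 1/f₁ − 1/d_o1 = 1/(-36.0) − 1/(204) = -0.03268, so d_i1 = -30.60 cm.
The intermediate image is 30.60 cm to the left of lens 1 (virtual), which is 58.1 − (-30.60) = 88.70 cm to the left of lens 2, so d_o2 = +88.70 cm.
Lens 2: 1/d_i2 = 1/f₂ − 1/d_o2 = 1/(27.0) − 1/(88.70) = 0.02576, so d_i2 = 38.8 cm.
The final image is real, 38.8 cm to the right of lens 2 (overall magnification ≈ -0.066).

38.8 cm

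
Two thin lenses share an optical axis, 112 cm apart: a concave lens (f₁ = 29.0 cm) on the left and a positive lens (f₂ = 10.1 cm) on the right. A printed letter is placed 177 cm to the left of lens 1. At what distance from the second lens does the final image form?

10.9 cm

Lens 1 is diverging, so f₁ = −29.0 cm.
Lens 1: 1/d_i1 = 1/f₁ − 1/d_o1 = 1/(-29.0) − 1/(177) = -0.04013, so d_i1 = -24.92 cm.
The intermediate image is 24.92 cm to the left of lens 1 (virtual), which is 112 − (-24.92) = 136.9 cm to the left of lens 2, so d_o2 = +136.9 cm.
Lens 2: 1/d_i2 = 1/f₂ − 1/d_o2 = 1/(10.1) − 1/(136.9) = 0.09171, so d_i2 = 10.9 cm.
The final image is real, 10.9 cm to the right of lens 2 (overall magnification ≈ -0.011).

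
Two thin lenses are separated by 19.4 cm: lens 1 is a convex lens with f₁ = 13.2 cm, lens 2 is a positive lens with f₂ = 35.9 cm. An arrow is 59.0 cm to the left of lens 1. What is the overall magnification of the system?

Lens 1: 1/d_i1 = 1/(13.2) − 1/(59.0) = 0.05881, so d_i1 = 17.00 cm; m₁ = −d_i1/d_o1 = -0.2881.
d_o2 = 19.4 − (17.00) = 2.400 cm.
Lens 2: 1/d_i2 = 1/(35.9) − 1/(2.400) = -0.3888, so d_i2 = -2.572 cm; m₂ = −d_i2/d_o2 = +1.072.
m = m₁·m₂ = (-0.2881)(+1.072) = -0.309.

m = -0.309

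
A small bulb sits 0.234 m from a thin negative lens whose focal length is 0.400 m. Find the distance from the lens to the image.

0.148 m

For a negative lens, f = -0.400 m.
Lens equation: 1/d_i = 1/f − 1/d_o = 1/(-0.4000) − 1/(0.234) = -2.500 − 4.274 = -6.774, so d_i = -0.148 m.
The image is virtual, upright and reduced, on the same side as the object.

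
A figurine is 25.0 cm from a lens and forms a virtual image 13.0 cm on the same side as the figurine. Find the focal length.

f = -27.1 cm (diverging)

Virtual image ⇒ d_i = −13.0 cm.
1/f = 1/d_o + 1/d_i = 1/(25.0) + 1/(-13.0) = -0.03692, so f = -27.1 cm.
Since f is negative, the lens is diverging.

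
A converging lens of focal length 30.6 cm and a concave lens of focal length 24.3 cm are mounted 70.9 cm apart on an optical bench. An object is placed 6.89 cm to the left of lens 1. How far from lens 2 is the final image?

Lens 1: 1/d_i1 = 1/f₁ − 1/d_o1 = 1/(30.6) − 1/(6.89) = -0.1125, so d_i1 = -8.892 cm.
The intermediate image is 8.892 cm to the left of lens 1 (virtual), which is 70.9 − (-8.892) = 79.79 cm to the left of lens 2, so d_o2 = +79.79 cm.
Lens 2 is diverging, so f₂ = −24.3 cm.
Lens 2: 1/d_i2 = 1/f₂ − 1/d_o2 = 1/(-24.3) − 1/(79.79) = -0.05369, so d_i2 = -18.6 cm.
The final image is virtual, 18.6 cm to the left of lens 2 (overall magnification ≈ 0.30).

18.6 cm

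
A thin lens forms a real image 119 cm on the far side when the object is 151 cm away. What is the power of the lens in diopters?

P = +1.50 D

d_i = +119 cm.
1/f = 1/d_o + 1/d_i = 1/(151) + 1/(119) = 0.01503 cm⁻¹.
f = 66.55 cm = 0.6655 m, so P = 1/f = +1.50 D.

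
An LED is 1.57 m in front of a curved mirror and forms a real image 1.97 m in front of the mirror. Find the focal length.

f = 0.874 m (concave)

Real image ⇒ d_i = +1.97 m.
1/f = 1/d_o + 1/d_i = 1/(1.57) + 1/(1.97) = 1.145, so f = 0.874 m.
Since f is positive, the curved mirror is concave.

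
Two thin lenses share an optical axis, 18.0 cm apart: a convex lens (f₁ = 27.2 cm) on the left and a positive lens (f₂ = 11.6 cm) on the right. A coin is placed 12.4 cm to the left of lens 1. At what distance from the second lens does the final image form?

Lens 1: 1/d_i1 = 1/f₁ − 1/d_o1 = 1/(27.2) − 1/(12.4) = -0.04388, so d_i1 = -22.79 cm.
The intermediate image is 22.79 cm to the left of lens 1 (virtual), which is 18.0 − (-22.79) = 40.79 cm to the left of lens 2, so d_o2 = +40.79 cm.
Lens 2: 1/d_i2 = 1/f₂ − 1/d_o2 = 1/(11.6) − 1/(40.79) = 0.06169, so d_i2 = 16.2 cm.
The final image is real, 16.2 cm to the right of lens 2 (overall magnification ≈ -0.73).

16.2 cm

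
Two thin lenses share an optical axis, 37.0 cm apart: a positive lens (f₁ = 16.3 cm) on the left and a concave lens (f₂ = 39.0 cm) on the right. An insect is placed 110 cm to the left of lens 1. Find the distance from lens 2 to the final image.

Lens 1: 1/d_i1 = 1/f₁ − 1/d_o1 = 1/(16.3) − 1/(110) = 0.05226, so d_i1 = 19.14 cm.
The intermediate image is 19.14 cm to the right of lens 1, which is 37.0 − (19.14) = 17.86 cm to the left of lens 2, so d_o2 = +17.86 cm.
Lens 2 is diverging, so f₂ = −39.0 cm.
Lens 2: 1/d_i2 = 1/f₂ − 1/d_o2 = 1/(-39.0) − 1/(17.86) = -0.08163, so d_i2 = -12.3 cm.
The final image is virtual, 12.3 cm to the left of lens 2 (overall magnification ≈ -0.12).

12.3 cm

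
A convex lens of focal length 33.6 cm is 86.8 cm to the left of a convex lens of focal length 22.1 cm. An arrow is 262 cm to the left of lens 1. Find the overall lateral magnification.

Lens 1: 1/d_i1 = 1/(33.6) − 1/(262) = 0.02595, so d_i1 = 38.54 cm; m₁ = −d_i1/d_o1 = -0.1471.
d_o2 = 86.8 − (38.54) = 48.26 cm.
Lens 2: 1/d_i2 = 1/(22.1) − 1/(48.26) = 0.02453, so d_i2 = 40.77 cm; m₂ = −d_i2/d_o2 = -0.8448.
m = m₁·m₂ = (-0.1471)(-0.8448) = +0.124.

m = +0.124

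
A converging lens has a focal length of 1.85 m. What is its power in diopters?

P = 1/f = 1/(1.85 m) = +0.541 D.

P = +0.541 D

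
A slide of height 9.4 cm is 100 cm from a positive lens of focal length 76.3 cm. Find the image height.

1/d_i = 1/f − 1/d_o = 1/(76.30) − 1/(100) = 0.003106, so d_i = 321.9 cm.
m = −d_i/d_o = -3.219.
|h_i| = |m|·h_o = 3.219 × 9.4 = 30.3 cm. The image is real, inverted and enlarged, on the far side of the lens.

30.3 cm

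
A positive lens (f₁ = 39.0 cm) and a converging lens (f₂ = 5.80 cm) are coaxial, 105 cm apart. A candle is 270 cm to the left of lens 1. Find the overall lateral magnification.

Lens 1: 1/d_i1 = 1/(39.0) − 1/(270) = 0.02194, so d_i1 = 45.58 cm; m₁ = −d_i1/d_o1 = -0.1688.
d_o2 = 105 − (45.58) = 59.42 cm.
Lens 2: 1/d_i2 = 1/(5.80) − 1/(59.42) = 0.1556, so d_i2 = 6.427 cm; m₂ = −d_i2/d_o2 = -0.1082.
m = m₁·m₂ = (-0.1688)(-0.1082) = +0.0183.

m = +0.0183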